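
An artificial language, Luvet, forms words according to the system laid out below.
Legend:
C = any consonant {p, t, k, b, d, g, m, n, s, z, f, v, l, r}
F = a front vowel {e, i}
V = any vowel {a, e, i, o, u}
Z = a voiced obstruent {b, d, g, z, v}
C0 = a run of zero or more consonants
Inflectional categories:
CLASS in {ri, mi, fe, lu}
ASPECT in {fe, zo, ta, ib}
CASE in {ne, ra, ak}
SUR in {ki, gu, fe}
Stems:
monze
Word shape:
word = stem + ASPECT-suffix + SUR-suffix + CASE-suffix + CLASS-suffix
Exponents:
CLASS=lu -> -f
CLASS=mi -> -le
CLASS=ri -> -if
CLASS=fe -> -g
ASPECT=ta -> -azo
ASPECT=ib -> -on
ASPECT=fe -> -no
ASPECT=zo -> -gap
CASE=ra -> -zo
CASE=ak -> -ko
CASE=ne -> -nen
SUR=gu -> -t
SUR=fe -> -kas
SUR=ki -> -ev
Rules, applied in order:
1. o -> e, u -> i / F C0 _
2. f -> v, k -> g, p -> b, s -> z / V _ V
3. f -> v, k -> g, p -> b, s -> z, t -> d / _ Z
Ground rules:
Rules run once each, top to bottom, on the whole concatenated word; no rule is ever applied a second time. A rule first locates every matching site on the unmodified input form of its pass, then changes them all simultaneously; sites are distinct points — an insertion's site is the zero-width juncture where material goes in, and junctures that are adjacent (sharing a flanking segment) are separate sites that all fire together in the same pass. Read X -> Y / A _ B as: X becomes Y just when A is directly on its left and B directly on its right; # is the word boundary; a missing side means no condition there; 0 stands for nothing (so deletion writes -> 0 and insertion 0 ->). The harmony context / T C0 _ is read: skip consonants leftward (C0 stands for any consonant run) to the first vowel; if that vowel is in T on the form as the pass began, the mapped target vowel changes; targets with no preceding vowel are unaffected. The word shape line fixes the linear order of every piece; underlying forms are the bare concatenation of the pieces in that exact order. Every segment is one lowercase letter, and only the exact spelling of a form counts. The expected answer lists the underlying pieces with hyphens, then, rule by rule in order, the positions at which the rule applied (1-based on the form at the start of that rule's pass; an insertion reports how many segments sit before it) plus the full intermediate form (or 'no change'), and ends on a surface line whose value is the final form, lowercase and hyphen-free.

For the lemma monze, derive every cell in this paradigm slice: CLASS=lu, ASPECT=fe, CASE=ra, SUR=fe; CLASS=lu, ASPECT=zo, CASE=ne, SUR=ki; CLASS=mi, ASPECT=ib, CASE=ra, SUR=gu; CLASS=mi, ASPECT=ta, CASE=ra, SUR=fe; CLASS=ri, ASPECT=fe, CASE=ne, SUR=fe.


cell CLASS=lu, ASPECT=fe, CASE=ra, SUR=fe:
underlying: monze-no-kas-zo-f
1. o -> e, u -> i / F C0 _: fires at position(s) 7: monzenekaszof
2. f -> v, k -> g, p -> b, s -> z / V _ V: fires at position(s) 8: monzenegaszof
3. f -> v, k -> g, p -> b, s -> z, t -> d / _ Z: fires at position(s) 10: monzenegazzof
surface: monzenegazzof

cell CLASS=lu, ASPECT=zo, CASE=ne, SUR=ki:
underlying: monze-gap-ev-nen-f
1. o -> e, u -> i / F C0 _: no change
2. f -> v, k -> g, p -> b, s -> z / V _ V: fires at position(s) 8: monzegabevnenf
3. f -> v, k -> g, p -> b, s -> z, t -> d / _ Z: no change
surface: monzegabevnenf

cell CLASS=mi, ASPECT=ib, CASE=ra, SUR=gu:
underlying: monze-on-t-zo-le
1. o -> e, u -> i / F C0 _: fires at position(s) 6: monzeentzole
2. f -> v, k -> g, p -> b, s -> z / V _ V: no change
3. f -> v, k -> g, p -> b, s -> z, t -> d / _ Z: fires at position(s) 8: monzeendzole
surface: monzeendzole

cell CLASS=mi, ASPECT=ta, CASE=ra, SUR=fe:
underlying: monze-azo-kas-zo-le
1. o -> e, u -> i / F C0 _: no change
2. f -> v, k -> g, p -> b, s -> z / V _ V: fires at position(s) 9: monzeazogaszole
3. f -> v, k -> g, p -> b, s -> z, t -> d / _ Z: fires at position(s) 11: monzeazogazzole
surface: monzeazogazzole

cell CLASS=ri, ASPECT=fe, CASE=ne, SUR=fe:
underlying: monze-no-kas-nen-if
1. o -> e, u -> i / F C0 _: fires at position(s) 7: monzenekasnenif
2. f -> v, k -> g, p -> b, s -> z / V _ V: fires at position(s) 8: monzenegasnenif
3. f -> v, k -> g, p -> b, s -> z, t -> d / _ Z: no change
surface: monzenegasnenif


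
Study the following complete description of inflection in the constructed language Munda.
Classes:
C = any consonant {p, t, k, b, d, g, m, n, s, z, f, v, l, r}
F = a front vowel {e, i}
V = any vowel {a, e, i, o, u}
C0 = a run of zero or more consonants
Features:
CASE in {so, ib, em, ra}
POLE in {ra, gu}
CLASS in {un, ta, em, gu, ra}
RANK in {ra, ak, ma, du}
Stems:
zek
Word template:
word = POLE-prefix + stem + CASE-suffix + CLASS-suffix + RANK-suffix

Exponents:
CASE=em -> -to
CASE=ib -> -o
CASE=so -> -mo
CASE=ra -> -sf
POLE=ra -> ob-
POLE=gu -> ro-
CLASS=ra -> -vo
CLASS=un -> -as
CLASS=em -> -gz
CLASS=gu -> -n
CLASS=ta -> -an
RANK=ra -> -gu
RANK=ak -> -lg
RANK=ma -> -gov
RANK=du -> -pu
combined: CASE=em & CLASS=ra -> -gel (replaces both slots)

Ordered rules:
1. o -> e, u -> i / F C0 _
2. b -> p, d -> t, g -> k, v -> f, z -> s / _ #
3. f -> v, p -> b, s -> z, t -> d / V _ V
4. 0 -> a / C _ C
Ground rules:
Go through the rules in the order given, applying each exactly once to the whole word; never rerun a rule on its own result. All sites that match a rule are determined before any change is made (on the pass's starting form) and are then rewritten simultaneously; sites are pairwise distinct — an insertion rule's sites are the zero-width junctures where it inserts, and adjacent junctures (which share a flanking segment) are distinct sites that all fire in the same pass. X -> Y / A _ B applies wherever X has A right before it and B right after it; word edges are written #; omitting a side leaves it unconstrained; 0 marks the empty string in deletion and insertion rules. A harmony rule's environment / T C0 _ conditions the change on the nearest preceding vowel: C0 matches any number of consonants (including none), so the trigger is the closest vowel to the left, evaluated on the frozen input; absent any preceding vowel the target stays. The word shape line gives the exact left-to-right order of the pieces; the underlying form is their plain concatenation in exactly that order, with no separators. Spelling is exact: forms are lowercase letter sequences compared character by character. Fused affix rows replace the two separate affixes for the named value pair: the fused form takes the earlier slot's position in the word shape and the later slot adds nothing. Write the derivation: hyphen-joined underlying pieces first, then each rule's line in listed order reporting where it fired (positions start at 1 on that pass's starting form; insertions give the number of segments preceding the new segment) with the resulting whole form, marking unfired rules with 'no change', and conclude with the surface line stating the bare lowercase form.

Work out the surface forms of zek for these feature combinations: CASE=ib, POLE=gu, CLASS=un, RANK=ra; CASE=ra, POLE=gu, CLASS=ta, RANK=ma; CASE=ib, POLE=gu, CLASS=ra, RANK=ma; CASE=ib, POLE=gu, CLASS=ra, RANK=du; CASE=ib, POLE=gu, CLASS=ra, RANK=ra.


cell CASE=ib, POLE=gu, CLASS=un, RANK=ra:
underlying: ro-zek-o-as-gu
1. o -> e, u -> i / F C0 _: fires at position(s) 6: rozekeasgu
2. b -> p, d -> t, g -> k, v -> f, z -> s / _ #: no change
3. f -> v, p -> b, s -> z, t -> d / V _ V: no change
4. 0 -> a / C _ C: inserts after position(s) 8: rozekeasagu
surface: rozekeasagu

cell CASE=ra, POLE=gu, CLASS=ta, RANK=ma:
underlying: ro-zek-sf-an-gov
1. o -> e, u -> i / F C0 _: no change
2. b -> p, d -> t, g -> k, v -> f, z -> s / _ #: fires at position(s) 12: rozeksfangof
3. f -> v, p -> b, s -> z, t -> d / V _ V: no change
4. 0 -> a / C _ C: inserts after position(s) 5, 6, 9: rozekasafanagof
surface: rozekasafanagof

cell CASE=ib, POLE=gu, CLASS=ra, RANK=ma:
underlying: ro-zek-o-vo-gov
1. o -> e, u -> i / F C0 _: fires at position(s) 6: rozekevogov
2. b -> p, d -> t, g -> k, v -> f, z -> s / _ #: fires at position(s) 11: rozekevogof
3. f -> v, p -> b, s -> z, t -> d / V _ V: no change
4. 0 -> a / C _ C: no change
surface: rozekevogof

cell CASE=ib, POLE=gu, CLASS=ra, RANK=du:
underlying: ro-zek-o-vo-pu
1. o -> e, u -> i / F C0 _: fires at position(s) 6: rozekevopu
2. b -> p, d -> t, g -> k, v -> f, z -> s / _ #: no change
3. f -> v, p -> b, s -> z, t -> d / V _ V: fires at position(s) 9: rozekevobu
4. 0 -> a / C _ C: no change
surface: rozekevobu

cell CASE=ib, POLE=gu, CLASS=ra, RANK=ra:
underlying: ro-zek-o-vo-gu
1. o -> e, u -> i / F C0 _: fires at position(s) 6: rozekevogu
2. b -> p, d -> t, g -> k, v -> f, z -> s / _ #: no change
3. f -> v, p -> b, s -> z, t -> d / V _ V: no change
4. 0 -> a / C _ C: no change
surface: rozekevogu


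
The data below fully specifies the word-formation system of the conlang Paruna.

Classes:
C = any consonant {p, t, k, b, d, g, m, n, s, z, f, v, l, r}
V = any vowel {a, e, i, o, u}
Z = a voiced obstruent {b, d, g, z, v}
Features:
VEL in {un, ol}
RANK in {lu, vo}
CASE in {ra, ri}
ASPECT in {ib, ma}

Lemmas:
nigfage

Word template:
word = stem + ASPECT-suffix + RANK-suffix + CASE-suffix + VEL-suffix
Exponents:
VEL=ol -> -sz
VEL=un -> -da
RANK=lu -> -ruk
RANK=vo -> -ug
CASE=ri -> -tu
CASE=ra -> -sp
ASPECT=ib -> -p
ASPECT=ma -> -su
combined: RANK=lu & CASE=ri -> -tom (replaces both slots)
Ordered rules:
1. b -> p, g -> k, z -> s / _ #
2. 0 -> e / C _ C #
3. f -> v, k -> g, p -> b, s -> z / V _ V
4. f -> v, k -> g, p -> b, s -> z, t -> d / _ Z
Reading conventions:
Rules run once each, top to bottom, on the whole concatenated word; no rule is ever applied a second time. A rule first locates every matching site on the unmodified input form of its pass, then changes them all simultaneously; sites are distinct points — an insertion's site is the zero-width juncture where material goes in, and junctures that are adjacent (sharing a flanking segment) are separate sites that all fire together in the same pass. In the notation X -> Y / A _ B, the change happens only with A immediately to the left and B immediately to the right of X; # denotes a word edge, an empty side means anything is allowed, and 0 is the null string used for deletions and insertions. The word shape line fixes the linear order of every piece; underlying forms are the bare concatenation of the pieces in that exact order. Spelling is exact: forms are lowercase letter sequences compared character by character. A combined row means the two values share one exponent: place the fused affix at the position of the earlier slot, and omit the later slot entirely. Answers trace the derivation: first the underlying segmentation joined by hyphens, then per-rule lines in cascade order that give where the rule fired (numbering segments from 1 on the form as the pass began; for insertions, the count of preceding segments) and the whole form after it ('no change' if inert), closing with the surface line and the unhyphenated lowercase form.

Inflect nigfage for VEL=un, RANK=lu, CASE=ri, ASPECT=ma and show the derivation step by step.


underlying: nigfage-su-tom-da
1. b -> p, g -> k, z -> s / _ #: no change
2. 0 -> e / C _ C #: no change
3. f -> v, k -> g, p -> b, s -> z / V _ V: fires at position(s) 8: nigfagezutomda
4. f -> v, k -> g, p -> b, s -> z, t -> d / _ Z: no change
surface: nigfagezutomda


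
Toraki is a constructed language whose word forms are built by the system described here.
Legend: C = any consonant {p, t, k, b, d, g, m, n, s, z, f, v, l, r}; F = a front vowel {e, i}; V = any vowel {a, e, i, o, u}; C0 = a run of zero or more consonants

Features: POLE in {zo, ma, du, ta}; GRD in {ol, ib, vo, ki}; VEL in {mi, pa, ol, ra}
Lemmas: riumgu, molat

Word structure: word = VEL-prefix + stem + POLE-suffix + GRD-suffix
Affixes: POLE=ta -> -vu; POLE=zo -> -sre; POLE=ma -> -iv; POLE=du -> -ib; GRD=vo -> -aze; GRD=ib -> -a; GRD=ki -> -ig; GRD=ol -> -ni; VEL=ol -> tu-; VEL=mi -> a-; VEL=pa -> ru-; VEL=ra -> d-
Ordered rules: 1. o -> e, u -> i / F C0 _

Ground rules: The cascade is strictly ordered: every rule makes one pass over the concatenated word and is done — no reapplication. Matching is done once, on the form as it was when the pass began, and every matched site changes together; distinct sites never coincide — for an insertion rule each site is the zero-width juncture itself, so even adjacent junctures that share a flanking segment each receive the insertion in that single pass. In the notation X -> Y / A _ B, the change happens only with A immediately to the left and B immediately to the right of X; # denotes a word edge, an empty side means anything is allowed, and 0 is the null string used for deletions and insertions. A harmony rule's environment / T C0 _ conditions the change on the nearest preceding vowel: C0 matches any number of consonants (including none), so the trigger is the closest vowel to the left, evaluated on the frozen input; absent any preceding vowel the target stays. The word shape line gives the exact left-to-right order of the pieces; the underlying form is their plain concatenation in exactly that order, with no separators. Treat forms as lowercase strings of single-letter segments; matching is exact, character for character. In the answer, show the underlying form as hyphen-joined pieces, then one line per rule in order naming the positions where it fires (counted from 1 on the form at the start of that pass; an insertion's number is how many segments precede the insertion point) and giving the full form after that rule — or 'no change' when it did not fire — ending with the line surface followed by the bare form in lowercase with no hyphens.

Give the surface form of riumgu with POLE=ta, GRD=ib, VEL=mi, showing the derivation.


underlying: a-riumgu-vu-a
1. o -> e, u -> i / F C0 _: fires at position(s) 4: ariimguvua
surface: ariimguvua


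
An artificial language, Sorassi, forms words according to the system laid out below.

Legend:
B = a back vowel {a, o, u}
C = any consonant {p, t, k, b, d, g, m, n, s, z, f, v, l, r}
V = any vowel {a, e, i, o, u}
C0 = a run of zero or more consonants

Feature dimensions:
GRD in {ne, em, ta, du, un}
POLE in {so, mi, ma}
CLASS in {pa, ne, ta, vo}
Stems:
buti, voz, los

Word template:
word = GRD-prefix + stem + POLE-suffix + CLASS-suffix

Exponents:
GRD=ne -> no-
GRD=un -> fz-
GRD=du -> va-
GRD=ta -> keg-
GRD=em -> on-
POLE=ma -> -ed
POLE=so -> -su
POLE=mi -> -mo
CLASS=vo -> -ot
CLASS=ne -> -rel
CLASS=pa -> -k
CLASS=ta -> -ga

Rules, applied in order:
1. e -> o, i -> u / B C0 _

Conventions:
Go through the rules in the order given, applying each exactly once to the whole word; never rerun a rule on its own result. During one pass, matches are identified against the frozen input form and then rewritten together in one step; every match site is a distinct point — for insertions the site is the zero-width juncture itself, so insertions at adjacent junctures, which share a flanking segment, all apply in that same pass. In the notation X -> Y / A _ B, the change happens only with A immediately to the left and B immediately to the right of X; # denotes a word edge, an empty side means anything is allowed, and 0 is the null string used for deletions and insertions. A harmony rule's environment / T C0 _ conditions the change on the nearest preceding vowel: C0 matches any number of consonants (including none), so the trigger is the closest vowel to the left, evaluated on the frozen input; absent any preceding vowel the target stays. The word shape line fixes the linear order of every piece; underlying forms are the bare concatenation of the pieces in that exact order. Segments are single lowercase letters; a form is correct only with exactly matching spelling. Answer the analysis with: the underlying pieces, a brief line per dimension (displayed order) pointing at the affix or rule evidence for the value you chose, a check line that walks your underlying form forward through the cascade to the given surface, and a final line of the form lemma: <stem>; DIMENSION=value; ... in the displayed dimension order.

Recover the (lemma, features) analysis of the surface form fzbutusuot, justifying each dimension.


underlying: fz-buti-su-ot
GRD=un - signalled by the affix fz-
POLE=so - signalled by the affix -su
CLASS=vo - signalled by the affix -ot
check: fzbutisuot -> fzbutusuot
lemma: buti; GRD=un; POLE=so; CLASS=vo


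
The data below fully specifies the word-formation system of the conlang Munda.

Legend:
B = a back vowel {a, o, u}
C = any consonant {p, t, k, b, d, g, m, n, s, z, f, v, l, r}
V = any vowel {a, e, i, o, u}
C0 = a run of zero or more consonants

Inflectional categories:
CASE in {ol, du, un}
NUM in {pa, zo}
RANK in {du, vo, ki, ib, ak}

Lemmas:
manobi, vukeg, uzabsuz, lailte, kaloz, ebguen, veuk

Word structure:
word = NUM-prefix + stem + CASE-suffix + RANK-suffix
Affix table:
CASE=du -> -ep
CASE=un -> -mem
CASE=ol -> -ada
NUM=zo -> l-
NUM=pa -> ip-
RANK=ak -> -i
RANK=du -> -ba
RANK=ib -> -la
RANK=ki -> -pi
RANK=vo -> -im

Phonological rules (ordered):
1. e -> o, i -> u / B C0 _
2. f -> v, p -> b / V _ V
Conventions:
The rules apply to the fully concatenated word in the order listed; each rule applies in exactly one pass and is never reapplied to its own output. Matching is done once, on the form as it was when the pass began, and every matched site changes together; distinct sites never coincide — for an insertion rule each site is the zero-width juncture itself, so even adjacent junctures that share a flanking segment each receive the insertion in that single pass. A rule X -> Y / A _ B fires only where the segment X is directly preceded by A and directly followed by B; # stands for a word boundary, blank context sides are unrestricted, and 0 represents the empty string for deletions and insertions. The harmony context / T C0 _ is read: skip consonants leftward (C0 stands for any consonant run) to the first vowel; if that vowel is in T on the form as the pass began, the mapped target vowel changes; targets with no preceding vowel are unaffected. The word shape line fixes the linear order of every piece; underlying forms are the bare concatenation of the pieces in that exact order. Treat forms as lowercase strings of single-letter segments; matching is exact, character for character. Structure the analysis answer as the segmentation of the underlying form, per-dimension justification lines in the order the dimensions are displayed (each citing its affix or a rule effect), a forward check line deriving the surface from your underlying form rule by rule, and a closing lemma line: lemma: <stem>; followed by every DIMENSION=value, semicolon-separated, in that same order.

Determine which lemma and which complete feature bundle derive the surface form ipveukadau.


underlying: ip-veuk-ada-i
CASE=ol - signalled by the affix -ada
NUM=pa - signalled by the affix ip-
RANK=ak - signalled by the affix -i
check: ipveukadai -> ipveukadau -> ipveukadau
lemma: veuk; CASE=ol; NUM=pa; RANK=ak


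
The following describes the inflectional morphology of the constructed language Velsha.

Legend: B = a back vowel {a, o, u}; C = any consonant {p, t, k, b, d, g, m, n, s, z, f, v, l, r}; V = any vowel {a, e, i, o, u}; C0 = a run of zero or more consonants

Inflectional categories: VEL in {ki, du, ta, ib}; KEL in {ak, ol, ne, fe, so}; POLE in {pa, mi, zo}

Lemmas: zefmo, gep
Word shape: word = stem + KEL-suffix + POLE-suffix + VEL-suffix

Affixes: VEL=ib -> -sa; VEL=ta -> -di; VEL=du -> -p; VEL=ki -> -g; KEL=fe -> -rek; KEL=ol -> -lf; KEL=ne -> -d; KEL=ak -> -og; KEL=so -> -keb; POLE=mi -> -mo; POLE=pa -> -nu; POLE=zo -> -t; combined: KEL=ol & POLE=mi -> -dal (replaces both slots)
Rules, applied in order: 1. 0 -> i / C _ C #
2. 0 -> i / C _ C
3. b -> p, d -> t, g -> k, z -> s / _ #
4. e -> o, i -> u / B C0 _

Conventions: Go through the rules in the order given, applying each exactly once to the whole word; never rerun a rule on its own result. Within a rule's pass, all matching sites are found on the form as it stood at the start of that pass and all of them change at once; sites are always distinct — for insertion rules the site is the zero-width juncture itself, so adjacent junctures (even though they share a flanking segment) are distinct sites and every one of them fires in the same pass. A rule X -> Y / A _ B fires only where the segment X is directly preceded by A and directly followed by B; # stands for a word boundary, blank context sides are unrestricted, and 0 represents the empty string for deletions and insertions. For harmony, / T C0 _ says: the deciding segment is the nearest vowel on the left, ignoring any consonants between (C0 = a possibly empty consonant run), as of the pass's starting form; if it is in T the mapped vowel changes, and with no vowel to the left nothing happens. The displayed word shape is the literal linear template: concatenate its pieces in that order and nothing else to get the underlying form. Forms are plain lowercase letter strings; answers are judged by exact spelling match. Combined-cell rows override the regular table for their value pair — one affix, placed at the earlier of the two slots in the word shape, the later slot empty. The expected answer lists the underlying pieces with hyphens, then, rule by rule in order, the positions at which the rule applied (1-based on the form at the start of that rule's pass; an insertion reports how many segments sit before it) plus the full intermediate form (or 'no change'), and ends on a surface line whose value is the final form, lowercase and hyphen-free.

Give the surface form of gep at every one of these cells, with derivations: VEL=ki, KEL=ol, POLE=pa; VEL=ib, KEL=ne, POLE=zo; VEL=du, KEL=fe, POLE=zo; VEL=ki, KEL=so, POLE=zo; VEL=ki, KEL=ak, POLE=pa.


cell VEL=ki, KEL=ol, POLE=pa:
underlying: gep-lf-nu-g
1. 0 -> i / C _ C #: no change
2. 0 -> i / C _ C: inserts after position(s) 3, 4, 5: gepilifinug
3. b -> p, d -> t, g -> k, z -> s / _ #: fires at position(s) 11: gepilifinuk
4. e -> o, i -> u / B C0 _: no change
surface: gepilifinuk

cell VEL=ib, KEL=ne, POLE=zo:
underlying: gep-d-t-sa
1. 0 -> i / C _ C #: no change
2. 0 -> i / C _ C: inserts after position(s) 3, 4, 5: gepiditisa
3. b -> p, d -> t, g -> k, z -> s / _ #: no change
4. e -> o, i -> u / B C0 _: no change
surface: gepiditisa

cell VEL=du, KEL=fe, POLE=zo:
underlying: gep-rek-t-p
1. 0 -> i / C _ C #: inserts after position(s) 7: geprektip
2. 0 -> i / C _ C: inserts after position(s) 3, 6: gepirekitip
3. b -> p, d -> t, g -> k, z -> s / _ #: no change
4. e -> o, i -> u / B C0 _: no change
surface: gepirekitip

cell VEL=ki, KEL=so, POLE=zo:
underlying: gep-keb-t-g
1. 0 -> i / C _ C #: inserts after position(s) 7: gepkebtig
2. 0 -> i / C _ C: inserts after position(s) 3, 6: gepikebitig
3. b -> p, d -> t, g -> k, z -> s / _ #: fires at position(s) 11: gepikebitik
4. e -> o, i -> u / B C0 _: no change
surface: gepikebitik

cell VEL=ki, KEL=ak, POLE=pa:
underlying: gep-og-nu-g
1. 0 -> i / C _ C #: no change
2. 0 -> i / C _ C: inserts after position(s) 5: gepoginug
3. b -> p, d -> t, g -> k, z -> s / _ #: fires at position(s) 9: gepoginuk
4. e -> o, i -> u / B C0 _: fires at position(s) 6: gepogunuk
surface: gepogunuk


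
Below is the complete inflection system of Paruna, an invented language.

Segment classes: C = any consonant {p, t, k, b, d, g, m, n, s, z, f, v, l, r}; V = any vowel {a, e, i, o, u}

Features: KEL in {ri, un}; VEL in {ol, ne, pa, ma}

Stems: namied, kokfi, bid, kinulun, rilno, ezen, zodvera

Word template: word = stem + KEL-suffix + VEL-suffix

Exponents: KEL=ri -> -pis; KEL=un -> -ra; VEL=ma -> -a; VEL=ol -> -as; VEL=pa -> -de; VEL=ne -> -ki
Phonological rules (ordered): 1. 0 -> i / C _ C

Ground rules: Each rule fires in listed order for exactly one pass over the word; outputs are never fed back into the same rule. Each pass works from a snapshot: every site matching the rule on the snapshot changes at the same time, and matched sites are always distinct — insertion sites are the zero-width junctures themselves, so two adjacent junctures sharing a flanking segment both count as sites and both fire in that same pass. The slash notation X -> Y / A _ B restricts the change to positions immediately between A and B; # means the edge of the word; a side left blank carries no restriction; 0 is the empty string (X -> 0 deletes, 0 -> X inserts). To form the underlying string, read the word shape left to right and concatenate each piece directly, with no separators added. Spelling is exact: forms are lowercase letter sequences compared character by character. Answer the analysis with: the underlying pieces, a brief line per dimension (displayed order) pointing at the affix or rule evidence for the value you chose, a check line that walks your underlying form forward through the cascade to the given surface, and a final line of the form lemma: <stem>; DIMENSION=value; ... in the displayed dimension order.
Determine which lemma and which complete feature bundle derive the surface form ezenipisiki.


underlying: ezen-pis-ki
KEL=ri - signalled by the affix -pis
VEL=ne - signalled by the affix -ki
check: ezenpiski -> ezenipisiki
lemma: ezen; KEL=ri; VEL=ne


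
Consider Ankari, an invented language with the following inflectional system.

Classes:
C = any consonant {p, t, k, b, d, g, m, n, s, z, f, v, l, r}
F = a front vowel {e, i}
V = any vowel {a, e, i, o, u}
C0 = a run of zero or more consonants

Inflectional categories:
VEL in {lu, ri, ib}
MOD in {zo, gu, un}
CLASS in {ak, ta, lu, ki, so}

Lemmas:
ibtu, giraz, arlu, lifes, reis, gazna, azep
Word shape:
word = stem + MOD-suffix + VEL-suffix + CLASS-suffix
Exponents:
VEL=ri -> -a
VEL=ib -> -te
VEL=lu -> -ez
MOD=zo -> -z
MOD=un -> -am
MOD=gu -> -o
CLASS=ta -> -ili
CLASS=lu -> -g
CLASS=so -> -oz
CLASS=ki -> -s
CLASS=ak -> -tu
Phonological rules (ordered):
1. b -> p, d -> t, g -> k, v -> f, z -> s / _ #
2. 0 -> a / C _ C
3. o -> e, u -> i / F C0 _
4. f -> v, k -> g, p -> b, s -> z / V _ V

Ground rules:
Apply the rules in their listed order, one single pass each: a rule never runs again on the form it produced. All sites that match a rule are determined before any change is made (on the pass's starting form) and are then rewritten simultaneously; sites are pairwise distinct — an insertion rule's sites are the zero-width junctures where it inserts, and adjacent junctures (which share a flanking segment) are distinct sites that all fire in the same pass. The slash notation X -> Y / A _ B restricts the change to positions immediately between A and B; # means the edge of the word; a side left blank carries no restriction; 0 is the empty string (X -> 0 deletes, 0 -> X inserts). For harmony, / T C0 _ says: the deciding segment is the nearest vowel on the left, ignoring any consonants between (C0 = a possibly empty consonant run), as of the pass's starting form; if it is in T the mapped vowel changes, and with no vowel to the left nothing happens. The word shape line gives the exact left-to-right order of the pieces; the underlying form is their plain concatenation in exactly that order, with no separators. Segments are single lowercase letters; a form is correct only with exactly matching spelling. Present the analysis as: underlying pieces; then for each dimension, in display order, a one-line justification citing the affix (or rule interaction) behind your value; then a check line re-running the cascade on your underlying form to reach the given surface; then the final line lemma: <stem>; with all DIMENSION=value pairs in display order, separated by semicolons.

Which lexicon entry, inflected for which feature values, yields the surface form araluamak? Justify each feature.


underlying: arlu-am-a-g
VEL=ri - signalled by the affix -a
MOD=un - signalled by the affix -am
CLASS=lu - signalled by the affix -g
check: arluamag -> arluamak -> araluamak -> araluamak -> araluamak
lemma: arlu; VEL=ri; MOD=un; CLASS=lu


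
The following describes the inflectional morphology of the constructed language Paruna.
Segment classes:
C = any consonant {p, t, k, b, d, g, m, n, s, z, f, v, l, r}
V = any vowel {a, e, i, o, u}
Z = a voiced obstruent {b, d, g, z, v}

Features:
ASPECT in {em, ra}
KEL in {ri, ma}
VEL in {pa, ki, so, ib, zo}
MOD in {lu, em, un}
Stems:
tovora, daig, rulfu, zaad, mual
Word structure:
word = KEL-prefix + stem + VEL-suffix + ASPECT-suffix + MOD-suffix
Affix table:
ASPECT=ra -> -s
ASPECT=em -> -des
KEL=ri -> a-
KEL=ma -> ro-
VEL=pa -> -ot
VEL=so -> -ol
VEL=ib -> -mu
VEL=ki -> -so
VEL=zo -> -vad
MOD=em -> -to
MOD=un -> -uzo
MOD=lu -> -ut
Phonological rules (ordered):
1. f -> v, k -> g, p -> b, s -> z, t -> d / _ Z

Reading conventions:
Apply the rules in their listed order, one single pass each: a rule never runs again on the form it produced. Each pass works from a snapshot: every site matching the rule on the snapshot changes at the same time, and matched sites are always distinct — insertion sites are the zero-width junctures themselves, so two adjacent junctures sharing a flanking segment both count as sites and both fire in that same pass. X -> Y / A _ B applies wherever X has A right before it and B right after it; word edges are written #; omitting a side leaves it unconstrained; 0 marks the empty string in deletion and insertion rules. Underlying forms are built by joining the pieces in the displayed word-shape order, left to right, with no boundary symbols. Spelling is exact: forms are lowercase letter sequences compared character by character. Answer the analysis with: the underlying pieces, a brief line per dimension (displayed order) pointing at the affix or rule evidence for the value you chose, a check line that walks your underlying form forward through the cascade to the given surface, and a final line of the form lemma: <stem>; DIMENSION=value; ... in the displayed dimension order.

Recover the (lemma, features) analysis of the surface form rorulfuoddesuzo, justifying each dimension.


underlying: ro-rulfu-ot-des-uzo
ASPECT=em - signalled by the affix -des
KEL=ma - signalled by the affix ro-
VEL=pa - signalled by the affix -ot
MOD=un - signalled by the affix -uzo
check: rorulfuotdesuzo -> rorulfuoddesuzo
lemma: rulfu; ASPECT=em; KEL=ma; VEL=pa; MOD=un


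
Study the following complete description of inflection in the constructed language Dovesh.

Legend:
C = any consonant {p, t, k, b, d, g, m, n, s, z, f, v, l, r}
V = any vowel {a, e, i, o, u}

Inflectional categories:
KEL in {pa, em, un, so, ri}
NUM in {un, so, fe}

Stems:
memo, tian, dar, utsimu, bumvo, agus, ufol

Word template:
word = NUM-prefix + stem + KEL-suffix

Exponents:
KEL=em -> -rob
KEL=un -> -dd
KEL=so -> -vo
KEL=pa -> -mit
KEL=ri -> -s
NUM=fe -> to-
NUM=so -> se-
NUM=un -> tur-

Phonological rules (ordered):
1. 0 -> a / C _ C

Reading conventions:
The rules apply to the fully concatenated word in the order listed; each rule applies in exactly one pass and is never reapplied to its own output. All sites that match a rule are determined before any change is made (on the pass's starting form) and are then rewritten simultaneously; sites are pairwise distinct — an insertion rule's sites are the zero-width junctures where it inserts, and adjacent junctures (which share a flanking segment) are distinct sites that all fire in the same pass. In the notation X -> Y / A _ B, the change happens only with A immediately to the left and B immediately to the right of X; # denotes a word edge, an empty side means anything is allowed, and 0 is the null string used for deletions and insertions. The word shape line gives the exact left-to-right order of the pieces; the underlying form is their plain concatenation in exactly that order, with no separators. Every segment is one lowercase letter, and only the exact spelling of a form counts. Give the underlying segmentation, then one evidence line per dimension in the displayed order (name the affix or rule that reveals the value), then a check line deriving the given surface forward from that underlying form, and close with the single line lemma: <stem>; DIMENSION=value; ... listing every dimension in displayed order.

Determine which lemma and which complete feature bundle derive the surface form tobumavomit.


underlying: to-bumvo-mit
KEL=pa - signalled by the affix -mit
NUM=fe - signalled by the affix to-
check: tobumvomit -> tobumavomit
lemma: bumvo; KEL=pa; NUM=fe


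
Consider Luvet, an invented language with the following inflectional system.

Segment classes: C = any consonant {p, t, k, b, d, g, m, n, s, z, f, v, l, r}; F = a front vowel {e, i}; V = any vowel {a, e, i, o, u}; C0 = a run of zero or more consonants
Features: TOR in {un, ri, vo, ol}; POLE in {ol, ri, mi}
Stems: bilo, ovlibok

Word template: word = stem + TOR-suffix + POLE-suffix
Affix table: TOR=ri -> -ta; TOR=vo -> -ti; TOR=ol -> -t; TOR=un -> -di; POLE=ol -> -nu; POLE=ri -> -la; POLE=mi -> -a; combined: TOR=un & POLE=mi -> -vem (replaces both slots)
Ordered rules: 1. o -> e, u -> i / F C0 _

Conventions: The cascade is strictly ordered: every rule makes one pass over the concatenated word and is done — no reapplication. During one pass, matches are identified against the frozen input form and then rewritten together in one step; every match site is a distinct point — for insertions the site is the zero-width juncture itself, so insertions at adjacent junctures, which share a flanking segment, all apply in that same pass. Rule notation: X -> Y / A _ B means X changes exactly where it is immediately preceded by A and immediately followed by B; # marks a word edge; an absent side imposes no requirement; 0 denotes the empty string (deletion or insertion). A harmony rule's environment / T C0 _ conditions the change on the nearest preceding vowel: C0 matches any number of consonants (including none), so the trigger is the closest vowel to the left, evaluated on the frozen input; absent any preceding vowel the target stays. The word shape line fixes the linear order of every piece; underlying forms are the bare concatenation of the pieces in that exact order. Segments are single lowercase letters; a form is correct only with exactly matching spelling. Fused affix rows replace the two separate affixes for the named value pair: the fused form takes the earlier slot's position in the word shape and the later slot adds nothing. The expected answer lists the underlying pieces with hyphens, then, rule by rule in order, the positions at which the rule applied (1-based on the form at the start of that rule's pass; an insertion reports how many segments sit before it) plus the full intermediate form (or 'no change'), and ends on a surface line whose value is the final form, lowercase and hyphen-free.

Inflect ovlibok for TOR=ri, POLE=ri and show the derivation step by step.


underlying: ovlibok-ta-la
1. o -> e, u -> i / F C0 _: fires at position(s) 6: ovlibektala
surface: ovlibektala


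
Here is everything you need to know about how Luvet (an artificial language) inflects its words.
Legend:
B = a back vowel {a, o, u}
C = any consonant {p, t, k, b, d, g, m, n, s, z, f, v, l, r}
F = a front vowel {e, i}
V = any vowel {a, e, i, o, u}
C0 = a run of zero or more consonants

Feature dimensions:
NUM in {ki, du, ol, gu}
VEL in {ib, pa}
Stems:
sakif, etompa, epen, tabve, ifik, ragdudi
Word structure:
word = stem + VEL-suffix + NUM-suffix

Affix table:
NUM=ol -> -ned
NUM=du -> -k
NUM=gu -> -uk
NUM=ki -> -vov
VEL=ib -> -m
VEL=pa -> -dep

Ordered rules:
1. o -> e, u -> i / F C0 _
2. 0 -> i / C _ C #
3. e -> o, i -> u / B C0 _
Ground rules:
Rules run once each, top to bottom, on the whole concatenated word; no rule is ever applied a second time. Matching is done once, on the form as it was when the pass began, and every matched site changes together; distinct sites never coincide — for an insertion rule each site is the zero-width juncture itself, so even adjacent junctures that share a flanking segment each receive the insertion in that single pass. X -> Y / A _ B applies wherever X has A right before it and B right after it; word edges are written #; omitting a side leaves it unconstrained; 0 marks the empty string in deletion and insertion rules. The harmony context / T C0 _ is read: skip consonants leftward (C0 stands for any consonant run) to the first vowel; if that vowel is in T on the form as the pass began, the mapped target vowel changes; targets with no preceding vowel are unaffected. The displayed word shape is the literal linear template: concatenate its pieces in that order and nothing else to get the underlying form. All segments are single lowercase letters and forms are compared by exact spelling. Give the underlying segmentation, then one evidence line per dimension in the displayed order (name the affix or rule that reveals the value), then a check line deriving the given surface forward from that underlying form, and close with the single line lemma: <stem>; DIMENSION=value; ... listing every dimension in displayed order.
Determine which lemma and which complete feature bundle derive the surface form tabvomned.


underlying: tabve-m-ned
NUM=ol - signalled by the affix -ned
VEL=ib - signalled by the affix -m
check: tabvemned -> tabvemned -> tabvemned -> tabvomned
lemma: tabve; NUM=ol; VEL=ib


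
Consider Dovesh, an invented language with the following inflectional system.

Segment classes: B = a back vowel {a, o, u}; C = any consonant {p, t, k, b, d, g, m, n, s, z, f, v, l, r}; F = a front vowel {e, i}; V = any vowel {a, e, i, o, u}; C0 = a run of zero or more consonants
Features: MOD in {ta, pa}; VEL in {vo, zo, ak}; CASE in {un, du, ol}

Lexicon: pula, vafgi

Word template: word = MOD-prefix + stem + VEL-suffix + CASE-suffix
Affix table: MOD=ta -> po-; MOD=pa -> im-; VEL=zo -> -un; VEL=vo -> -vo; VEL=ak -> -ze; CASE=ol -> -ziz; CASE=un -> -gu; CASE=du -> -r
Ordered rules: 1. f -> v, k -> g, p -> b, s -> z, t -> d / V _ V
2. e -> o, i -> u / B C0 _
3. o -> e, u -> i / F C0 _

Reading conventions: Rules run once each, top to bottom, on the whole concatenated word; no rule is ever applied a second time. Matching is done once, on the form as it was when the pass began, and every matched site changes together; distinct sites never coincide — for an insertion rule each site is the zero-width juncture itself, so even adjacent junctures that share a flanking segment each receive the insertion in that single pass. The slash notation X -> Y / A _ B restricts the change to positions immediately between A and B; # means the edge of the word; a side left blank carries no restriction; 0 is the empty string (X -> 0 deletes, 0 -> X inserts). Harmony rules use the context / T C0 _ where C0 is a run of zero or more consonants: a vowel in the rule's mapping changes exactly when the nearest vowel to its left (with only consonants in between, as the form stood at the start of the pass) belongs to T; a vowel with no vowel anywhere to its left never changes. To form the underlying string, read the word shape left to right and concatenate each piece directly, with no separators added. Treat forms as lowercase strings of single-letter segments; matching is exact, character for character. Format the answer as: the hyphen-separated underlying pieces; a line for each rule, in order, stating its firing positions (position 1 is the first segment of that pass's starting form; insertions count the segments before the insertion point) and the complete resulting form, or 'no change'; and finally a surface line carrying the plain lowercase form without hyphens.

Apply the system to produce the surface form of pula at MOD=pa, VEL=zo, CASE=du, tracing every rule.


underlying: im-pula-un-r
1. f -> v, k -> g, p -> b, s -> z, t -> d / V _ V: no change
2. e -> o, i -> u / B C0 _: no change
3. o -> e, u -> i / F C0 _: fires at position(s) 4: impilaunr
surface: impilaunr


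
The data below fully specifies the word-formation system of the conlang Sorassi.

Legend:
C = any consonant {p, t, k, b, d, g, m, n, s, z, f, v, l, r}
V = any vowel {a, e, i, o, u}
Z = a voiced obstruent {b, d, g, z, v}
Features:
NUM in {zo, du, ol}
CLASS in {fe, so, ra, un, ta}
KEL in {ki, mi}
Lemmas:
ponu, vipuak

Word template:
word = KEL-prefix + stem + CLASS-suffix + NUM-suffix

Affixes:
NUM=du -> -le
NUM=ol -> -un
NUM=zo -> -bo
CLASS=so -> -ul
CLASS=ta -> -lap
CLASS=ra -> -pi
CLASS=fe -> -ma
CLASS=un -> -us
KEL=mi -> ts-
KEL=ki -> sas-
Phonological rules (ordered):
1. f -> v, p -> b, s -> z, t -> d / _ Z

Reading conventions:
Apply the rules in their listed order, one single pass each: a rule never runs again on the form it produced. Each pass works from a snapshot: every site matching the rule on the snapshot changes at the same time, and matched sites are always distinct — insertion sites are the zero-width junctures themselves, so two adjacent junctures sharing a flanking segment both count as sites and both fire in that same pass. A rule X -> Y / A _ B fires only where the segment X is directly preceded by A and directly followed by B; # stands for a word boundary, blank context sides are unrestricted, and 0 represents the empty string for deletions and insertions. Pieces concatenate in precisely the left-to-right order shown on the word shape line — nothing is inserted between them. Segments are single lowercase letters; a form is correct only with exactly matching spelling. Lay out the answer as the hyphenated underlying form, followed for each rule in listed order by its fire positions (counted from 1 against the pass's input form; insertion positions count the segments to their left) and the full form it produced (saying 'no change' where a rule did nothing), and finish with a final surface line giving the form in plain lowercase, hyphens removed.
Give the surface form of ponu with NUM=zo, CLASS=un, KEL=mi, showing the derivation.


underlying: ts-ponu-us-bo
1. f -> v, p -> b, s -> z, t -> d / _ Z: fires at position(s) 8: tsponuuzbo
surface: tsponuuzbo
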